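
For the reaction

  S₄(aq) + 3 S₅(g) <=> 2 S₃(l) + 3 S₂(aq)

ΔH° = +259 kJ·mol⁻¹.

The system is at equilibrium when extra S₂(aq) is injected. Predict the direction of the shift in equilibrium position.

left

Adding S₂ (aq), a product, drives the reaction to the left.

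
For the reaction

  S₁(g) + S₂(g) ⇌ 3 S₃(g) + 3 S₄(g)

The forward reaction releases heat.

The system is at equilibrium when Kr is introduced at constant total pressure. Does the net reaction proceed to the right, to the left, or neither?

right

Adding inert gas at constant total pressure expands the volume and lowers every reacting partial pressure. With Δn_gas = 6 − 2 = +4, Q moves away from K toward the side with fewer gas moles, so the system shifts toward the side with more gas moles — to the right.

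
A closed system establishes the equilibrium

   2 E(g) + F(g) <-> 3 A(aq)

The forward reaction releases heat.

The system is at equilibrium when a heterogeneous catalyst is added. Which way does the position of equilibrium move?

no shift

A catalyst speeds both forward and reverse rates equally; it changes neither Q nor K — no shift from this change.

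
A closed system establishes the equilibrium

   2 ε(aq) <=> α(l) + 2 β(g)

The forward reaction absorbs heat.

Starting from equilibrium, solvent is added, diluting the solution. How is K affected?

unchanged

The equilibrium constant depends only on temperature. This perturbation may move the position of equilibrium, but since T is unchanged, K itself is unchanged.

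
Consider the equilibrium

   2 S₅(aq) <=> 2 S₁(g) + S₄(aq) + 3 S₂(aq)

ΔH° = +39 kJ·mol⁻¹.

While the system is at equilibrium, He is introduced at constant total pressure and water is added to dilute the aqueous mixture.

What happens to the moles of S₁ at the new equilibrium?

Adding inert gas at constant total pressure expands the volume and lowers every reacting partial pressure. With Δn_gas = 2 − 0 = +2, Q moves away from K toward the side with fewer gas moles, so the system shifts toward the side with more gas moles — to the right.
Dilution lowers every aqueous concentration by the same factor. Δn_aq = 4 − 2 = +2, so the system shifts toward the side with more dissolved moles — to the right.
The net shift is to the right. S₁ is a product, so its amount increases.

increases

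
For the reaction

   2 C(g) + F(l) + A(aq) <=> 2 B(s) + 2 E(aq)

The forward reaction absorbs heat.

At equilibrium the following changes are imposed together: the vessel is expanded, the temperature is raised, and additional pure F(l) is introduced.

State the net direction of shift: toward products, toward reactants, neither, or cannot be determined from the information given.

cannot be determined

Gas moles: reactants 2, products 0 (Δn_gas = -2). Expansion shifts the system toward the side with more moles of gas — to the left.
The forward reaction is endothermic. Raising T favours the endothermic direction — shift to the right.
F is a pure liquid; its activity is 1 regardless of amount, so Q is unaffected — no shift from this change.
The individual effects push in opposite directions; without quantitative information the net direction cannot be determined.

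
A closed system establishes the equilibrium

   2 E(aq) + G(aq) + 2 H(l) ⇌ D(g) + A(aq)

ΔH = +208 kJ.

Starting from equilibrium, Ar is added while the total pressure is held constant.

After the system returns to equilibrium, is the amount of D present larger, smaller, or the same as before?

Adding inert gas at constant total pressure expands the volume and lowers every reacting partial pressure. With Δn_gas = 1 − 0 = +1, Q moves away from K toward the side with fewer gas moles, so the system shifts toward the side with more gas moles — to the right.
The net shift is to the right. D is a product, so its amount increases.

increases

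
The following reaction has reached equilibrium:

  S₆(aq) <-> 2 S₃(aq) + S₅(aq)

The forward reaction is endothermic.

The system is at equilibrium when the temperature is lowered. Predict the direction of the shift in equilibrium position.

left

The forward reaction is endothermic. Lowering T favours the exothermic direction — shift to the left.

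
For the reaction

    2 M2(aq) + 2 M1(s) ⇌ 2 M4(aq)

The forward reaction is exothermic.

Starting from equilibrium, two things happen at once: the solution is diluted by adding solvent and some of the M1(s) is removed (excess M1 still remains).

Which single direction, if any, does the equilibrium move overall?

no shift

Dilution scales every aqueous concentration by the same factor. Δn_aq = 2 − 2 = 0, so Q is unchanged — no shift.
M1 is a pure solid; its activity is 1 regardless of amount, so Q is unaffected — no shift from this change.
None of the changes alters Q relative to K, so there is no net shift.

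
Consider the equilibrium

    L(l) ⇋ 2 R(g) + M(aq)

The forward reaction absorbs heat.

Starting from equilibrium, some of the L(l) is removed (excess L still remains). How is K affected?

unchanged

The equilibrium constant depends only on temperature. This perturbation changes neither the position of equilibrium nor K.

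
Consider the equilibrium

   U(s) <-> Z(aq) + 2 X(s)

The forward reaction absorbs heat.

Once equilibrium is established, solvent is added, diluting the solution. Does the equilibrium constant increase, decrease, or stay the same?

unchanged

The equilibrium constant depends only on temperature. This perturbation may move the position of equilibrium, but since T is unchanged, K itself is unchanged.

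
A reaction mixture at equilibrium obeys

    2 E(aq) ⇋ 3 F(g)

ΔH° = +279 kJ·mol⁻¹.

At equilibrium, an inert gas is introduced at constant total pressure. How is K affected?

The equilibrium constant depends only on temperature. This perturbation may move the position of equilibrium, but since T is unchanged, K itself is unchanged.

unchanged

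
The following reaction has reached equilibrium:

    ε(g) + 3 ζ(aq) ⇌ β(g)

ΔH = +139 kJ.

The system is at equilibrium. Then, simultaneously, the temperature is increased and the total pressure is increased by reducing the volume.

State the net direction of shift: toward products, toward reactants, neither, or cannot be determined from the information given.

right

The forward reaction is endothermic. Raising T favours the endothermic direction — shift to the right.
Gas moles: reactants 1, products 1. Δn_gas = 0, so a volume change leaves Q equal to K — no shift from this change.
Only the nonzero effect(s) matter; the net shift is to the right.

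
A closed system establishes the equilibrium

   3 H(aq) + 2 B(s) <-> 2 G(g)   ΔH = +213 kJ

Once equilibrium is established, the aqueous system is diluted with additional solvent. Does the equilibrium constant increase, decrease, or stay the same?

The equilibrium constant depends only on temperature. This perturbation may move the position of equilibrium, but since T is unchanged, K itself is unchanged.

unchanged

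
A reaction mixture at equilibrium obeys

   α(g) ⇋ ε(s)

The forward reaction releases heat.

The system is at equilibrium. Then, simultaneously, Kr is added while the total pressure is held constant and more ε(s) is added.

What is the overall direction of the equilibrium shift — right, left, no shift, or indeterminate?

Adding inert gas at constant total pressure expands the volume and lowers every reacting partial pressure. With Δn_gas = 0 − 1 = -1, Q moves away from K toward the side with fewer gas moles, so the system shifts toward the side with more gas moles — to the left.
ε is a pure solid; its activity is 1 regardless of amount, so Q is unaffected — no shift from this change.
Only the nonzero effect(s) matter; the net shift is to the left.

left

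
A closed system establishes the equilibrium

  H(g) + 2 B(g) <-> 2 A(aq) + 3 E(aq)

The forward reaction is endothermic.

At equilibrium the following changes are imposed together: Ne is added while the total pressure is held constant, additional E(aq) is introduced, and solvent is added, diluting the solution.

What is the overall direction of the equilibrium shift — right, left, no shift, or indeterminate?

Adding inert gas at constant total pressure expands the volume and lowers every reacting partial pressure. With Δn_gas = 0 − 3 = -3, Q moves away from K toward the side with fewer gas moles, so the system shifts toward the side with more gas moles — to the left.
Adding E (aq), a product, drives the reaction to the left.
Dilution lowers every aqueous concentration by the same factor. Δn_aq = 5 − 0 = +5, so the system shifts toward the side with more dissolved moles — to the right.
The individual effects push in opposite directions; without quantitative information the net direction cannot be determined.

cannot be determined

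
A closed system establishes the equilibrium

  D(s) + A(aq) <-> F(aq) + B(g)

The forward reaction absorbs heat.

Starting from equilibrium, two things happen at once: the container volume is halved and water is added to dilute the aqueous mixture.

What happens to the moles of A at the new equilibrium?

increases

Gas moles: reactants 0, products 1 (Δn_gas = +1). Compression shifts the system toward the side with fewer moles of gas — to the left.
Dilution scales every aqueous concentration by the same factor. Δn_aq = 1 − 1 = 0, so Q is unchanged — no shift.
The net shift is to the left. A is a reactant, so its amount increases.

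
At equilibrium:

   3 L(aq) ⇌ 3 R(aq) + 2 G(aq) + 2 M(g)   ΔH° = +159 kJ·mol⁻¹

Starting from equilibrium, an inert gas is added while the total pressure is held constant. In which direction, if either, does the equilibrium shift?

right

Adding inert gas at constant total pressure expands the volume and lowers every reacting partial pressure. With Δn_gas = 2 − 0 = +2, Q moves away from K toward the side with fewer gas moles, so the system shifts toward the side with more gas moles — to the right.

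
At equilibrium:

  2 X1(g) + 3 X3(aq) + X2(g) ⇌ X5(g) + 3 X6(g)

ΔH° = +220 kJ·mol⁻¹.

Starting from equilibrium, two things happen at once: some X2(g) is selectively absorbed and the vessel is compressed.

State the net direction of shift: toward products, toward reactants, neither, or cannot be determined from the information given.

left

Removing X2 (g), a reactant, drives the reaction to the left.
Gas moles: reactants 3, products 4 (Δn_gas = +1). Compression shifts the system toward the side with fewer moles of gas — to the left.
All effects act in the same direction — net shift to the left.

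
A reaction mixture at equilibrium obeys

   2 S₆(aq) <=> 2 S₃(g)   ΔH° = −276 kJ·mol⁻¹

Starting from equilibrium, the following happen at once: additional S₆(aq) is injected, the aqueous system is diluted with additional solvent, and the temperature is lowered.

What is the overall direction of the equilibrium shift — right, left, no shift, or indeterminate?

cannot be determined

Adding S₆ (aq), a reactant, drives the reaction to the right.
Dilution lowers every aqueous concentration by the same factor. Δn_aq = 0 − 2 = -2, so the system shifts toward the side with more dissolved moles — to the left.
The forward reaction is exothermic. Lowering T favours the exothermic direction — shift to the right.
The individual effects push in opposite directions; without quantitative information the net direction cannot be determined.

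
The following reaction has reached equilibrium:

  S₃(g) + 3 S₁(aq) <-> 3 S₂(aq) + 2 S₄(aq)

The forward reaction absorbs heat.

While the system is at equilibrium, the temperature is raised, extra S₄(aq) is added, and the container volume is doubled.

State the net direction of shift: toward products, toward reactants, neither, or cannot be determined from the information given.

The forward reaction is endothermic. Raising T favours the endothermic direction — shift to the right.
Adding S₄ (aq), a product, drives the reaction to the left.
Gas moles: reactants 1, products 0 (Δn_gas = -1). Expansion shifts the system toward the side with more moles of gas — to the left.
The individual effects push in opposite directions; without quantitative information the net direction cannot be determined.

cannot be determined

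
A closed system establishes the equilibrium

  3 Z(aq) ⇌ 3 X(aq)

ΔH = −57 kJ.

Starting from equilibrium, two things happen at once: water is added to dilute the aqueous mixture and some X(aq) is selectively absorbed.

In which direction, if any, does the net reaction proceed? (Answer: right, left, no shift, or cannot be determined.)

right

Dilution scales every aqueous concentration by the same factor. Δn_aq = 3 − 3 = 0, so Q is unchanged — no shift.
Removing X (aq), a product, drives the reaction to the right.
Only the nonzero effect(s) matter; the net shift is to the right.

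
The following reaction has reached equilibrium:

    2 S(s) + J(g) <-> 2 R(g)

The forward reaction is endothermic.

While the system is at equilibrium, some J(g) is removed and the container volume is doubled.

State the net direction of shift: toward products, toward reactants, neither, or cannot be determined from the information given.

cannot be determined

Removing J (g), a reactant, drives the reaction to the left.
Gas moles: reactants 1, products 2 (Δn_gas = +1). Expansion shifts the system toward the side with more moles of gas — to the right.
The individual effects push in opposite directions; without quantitative information the net direction cannot be determined.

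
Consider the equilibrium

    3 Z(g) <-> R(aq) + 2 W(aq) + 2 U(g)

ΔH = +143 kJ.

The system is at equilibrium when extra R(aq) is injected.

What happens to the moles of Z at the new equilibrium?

Adding R (aq), a product, drives the reaction to the left.
The net shift is to the left. Z is a reactant, so its amount increases.

increases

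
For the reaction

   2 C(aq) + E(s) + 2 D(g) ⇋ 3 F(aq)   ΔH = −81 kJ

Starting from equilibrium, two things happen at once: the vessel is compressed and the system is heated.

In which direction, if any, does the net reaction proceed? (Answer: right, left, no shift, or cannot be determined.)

cannot be determined

Gas moles: reactants 2, products 0 (Δn_gas = -2). Compression shifts the system toward the side with fewer moles of gas — to the right.
The forward reaction is exothermic. Raising T favours the endothermic direction — shift to the left.
The individual effects push in opposite directions; without quantitative information the net direction cannot be determined.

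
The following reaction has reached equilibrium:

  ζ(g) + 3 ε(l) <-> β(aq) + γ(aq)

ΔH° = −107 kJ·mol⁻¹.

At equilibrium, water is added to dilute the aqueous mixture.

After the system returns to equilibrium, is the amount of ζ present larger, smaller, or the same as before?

Dilution lowers every aqueous concentration by the same factor. Δn_aq = 2 − 0 = +2, so the system shifts toward the side with more dissolved moles — to the right.
The net shift is to the right. ζ is a reactant, so its amount decreases.

decreases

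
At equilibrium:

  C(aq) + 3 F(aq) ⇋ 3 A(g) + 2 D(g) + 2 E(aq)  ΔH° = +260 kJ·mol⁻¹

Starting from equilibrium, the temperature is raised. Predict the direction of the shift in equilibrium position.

The forward reaction is endothermic. Raising T favours the endothermic direction — shift to the right.

right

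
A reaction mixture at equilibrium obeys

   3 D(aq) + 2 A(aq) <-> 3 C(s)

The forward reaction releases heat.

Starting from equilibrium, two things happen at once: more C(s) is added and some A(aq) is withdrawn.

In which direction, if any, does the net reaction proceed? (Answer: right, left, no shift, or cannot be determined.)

left

C is a pure solid; its activity is 1 regardless of amount, so Q is unaffected — no shift from this change.
Removing A (aq), a reactant, drives the reaction to the left.
Only the nonzero effect(s) matter; the net shift is to the left.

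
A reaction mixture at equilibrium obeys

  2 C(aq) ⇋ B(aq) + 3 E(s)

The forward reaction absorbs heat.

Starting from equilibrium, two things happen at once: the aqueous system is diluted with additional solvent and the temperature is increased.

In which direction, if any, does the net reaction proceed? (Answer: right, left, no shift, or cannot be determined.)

cannot be determined

Dilution lowers every aqueous concentration by the same factor. Δn_aq = 1 − 2 = -1, so the system shifts toward the side with more dissolved moles — to the left.
The forward reaction is endothermic. Raising T favours the endothermic direction — shift to the right.
The individual effects push in opposite directions; without quantitative information the net direction cannot be determined.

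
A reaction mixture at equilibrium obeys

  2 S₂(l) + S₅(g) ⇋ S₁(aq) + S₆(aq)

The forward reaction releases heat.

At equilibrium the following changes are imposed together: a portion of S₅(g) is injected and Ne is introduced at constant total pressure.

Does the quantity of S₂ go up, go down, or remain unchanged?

cannot be determined

Adding S₅ (g), a reactant, drives the reaction to the right.
Adding inert gas at constant total pressure expands the volume and lowers every reacting partial pressure. With Δn_gas = 0 − 1 = -1, Q moves away from K toward the side with fewer gas moles, so the system shifts toward the side with more gas moles — to the left.
The two effects oppose each other, so the net shift — and hence the change in S₂ — cannot be determined from the given information.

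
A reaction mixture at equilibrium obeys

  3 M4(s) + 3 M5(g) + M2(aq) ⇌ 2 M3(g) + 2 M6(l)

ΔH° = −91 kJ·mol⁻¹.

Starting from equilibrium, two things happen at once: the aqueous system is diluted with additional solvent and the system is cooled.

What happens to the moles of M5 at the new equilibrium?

cannot be determined

Dilution lowers every aqueous concentration by the same factor. Δn_aq = 0 − 1 = -1, so the system shifts toward the side with more dissolved moles — to the left.
The forward reaction is exothermic. Lowering T favours the exothermic direction — shift to the right.
The two effects oppose each other, so the net shift — and hence the change in M5 — cannot be determined from the given information.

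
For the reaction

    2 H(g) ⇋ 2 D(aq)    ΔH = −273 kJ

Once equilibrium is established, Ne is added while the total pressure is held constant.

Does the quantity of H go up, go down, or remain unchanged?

Adding inert gas at constant total pressure expands the volume and lowers every reacting partial pressure. With Δn_gas = 0 − 2 = -2, Q moves away from K toward the side with fewer gas moles, so the system shifts toward the side with more gas moles — to the left.
The net shift is to the left. H is a reactant, so its amount increases.

increases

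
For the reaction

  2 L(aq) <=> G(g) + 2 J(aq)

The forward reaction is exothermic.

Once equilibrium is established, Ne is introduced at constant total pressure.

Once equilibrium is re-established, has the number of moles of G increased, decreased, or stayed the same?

Adding inert gas at constant total pressure expands the volume and lowers every reacting partial pressure. With Δn_gas = 1 − 0 = +1, Q moves away from K toward the side with fewer gas moles, so the system shifts toward the side with more gas moles — to the right.
The net shift is to the right. G is a product, so its amount increases.

increases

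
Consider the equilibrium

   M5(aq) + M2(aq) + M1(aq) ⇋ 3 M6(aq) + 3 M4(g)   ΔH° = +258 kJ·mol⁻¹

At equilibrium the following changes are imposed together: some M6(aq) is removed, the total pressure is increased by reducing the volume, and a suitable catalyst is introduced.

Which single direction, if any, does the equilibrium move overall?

Removing M6 (aq), a product, drives the reaction to the right.
Gas moles: reactants 0, products 3 (Δn_gas = +3). Compression shifts the system toward the side with fewer moles of gas — to the left.
A catalyst speeds both forward and reverse rates equally; it changes neither Q nor K — no shift from this change.
The individual effects push in opposite directions; without quantitative information the net direction cannot be determined.

cannot be determined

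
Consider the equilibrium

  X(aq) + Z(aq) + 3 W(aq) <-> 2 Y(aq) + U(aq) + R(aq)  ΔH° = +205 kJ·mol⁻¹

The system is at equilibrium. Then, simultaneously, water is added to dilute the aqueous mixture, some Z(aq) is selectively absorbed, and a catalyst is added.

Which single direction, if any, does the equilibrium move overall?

left

Dilution lowers every aqueous concentration by the same factor. Δn_aq = 4 − 5 = -1, so the system shifts toward the side with more dissolved moles — to the left.
Removing Z (aq), a reactant, drives the reaction to the left.
A catalyst speeds both forward and reverse rates equally; it changes neither Q nor K — no shift from this change.
Only the nonzero effect(s) matter; the net shift is to the left.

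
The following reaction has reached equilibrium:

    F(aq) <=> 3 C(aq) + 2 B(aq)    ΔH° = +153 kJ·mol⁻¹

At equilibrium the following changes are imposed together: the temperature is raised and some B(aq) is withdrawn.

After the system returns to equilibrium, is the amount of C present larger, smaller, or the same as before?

The forward reaction is endothermic. Raising T favours the endothermic direction — shift to the right.
Removing B (aq), a product, drives the reaction to the right.
The net shift is to the right. C is a product, so its amount increases.

increases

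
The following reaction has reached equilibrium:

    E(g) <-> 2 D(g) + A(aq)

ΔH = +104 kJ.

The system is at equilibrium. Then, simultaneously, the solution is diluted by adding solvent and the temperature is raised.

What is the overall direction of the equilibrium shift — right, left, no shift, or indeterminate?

right

Dilution lowers every aqueous concentration by the same factor. Δn_aq = 1 − 0 = +1, so the system shifts toward the side with more dissolved moles — to the right.
The forward reaction is endothermic. Raising T favours the endothermic direction — shift to the right.
All effects act in the same direction — net shift to the right.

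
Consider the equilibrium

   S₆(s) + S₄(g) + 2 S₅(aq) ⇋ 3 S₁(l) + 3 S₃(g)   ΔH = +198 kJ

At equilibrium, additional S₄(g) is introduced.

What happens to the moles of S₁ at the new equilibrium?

increases

Adding S₄ (g), a reactant, drives the reaction to the right.
The net shift is to the right. S₁ is a product, so its amount increases.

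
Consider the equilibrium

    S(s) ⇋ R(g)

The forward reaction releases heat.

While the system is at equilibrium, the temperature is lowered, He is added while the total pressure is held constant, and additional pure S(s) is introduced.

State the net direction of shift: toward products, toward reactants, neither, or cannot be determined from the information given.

right

The forward reaction is exothermic. Lowering T favours the exothermic direction — shift to the right.
Adding inert gas at constant total pressure expands the volume and lowers every reacting partial pressure. With Δn_gas = 1 − 0 = +1, Q moves away from K toward the side with fewer gas moles, so the system shifts toward the side with more gas moles — to the right.
S is a pure solid; its activity is 1 regardless of amount, so Q is unaffected — no shift from this change.
Only the nonzero effect(s) matter; the net shift is to the right.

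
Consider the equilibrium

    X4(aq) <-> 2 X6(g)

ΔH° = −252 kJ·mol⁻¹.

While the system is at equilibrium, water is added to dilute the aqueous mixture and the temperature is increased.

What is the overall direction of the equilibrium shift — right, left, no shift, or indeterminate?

Dilution lowers every aqueous concentration by the same factor. Δn_aq = 0 − 1 = -1, so the system shifts toward the side with more dissolved moles — to the left.
The forward reaction is exothermic. Raising T favours the endothermic direction — shift to the left.
All effects act in the same direction — net shift to the left.

left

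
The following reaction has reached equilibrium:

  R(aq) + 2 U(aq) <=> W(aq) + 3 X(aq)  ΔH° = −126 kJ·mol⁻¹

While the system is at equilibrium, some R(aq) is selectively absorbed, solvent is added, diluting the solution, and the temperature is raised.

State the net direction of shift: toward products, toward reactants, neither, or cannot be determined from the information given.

cannot be determined

Removing R (aq), a reactant, drives the reaction to the left.
Dilution lowers every aqueous concentration by the same factor. Δn_aq = 4 − 3 = +1, so the system shifts toward the side with more dissolved moles — to the right.
The forward reaction is exothermic. Raising T favours the endothermic direction — shift to the left.
The individual effects push in opposite directions; without quantitative information the net direction cannot be determined.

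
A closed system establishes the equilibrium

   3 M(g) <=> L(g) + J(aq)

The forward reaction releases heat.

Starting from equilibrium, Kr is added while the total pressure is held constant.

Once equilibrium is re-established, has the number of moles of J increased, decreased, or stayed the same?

Adding inert gas at constant total pressure expands the volume and lowers every reacting partial pressure. With Δn_gas = 1 − 3 = -2, Q moves away from K toward the side with fewer gas moles, so the system shifts toward the side with more gas moles — to the left.
The net shift is to the left. J is a product, so its amount decreases.

decreases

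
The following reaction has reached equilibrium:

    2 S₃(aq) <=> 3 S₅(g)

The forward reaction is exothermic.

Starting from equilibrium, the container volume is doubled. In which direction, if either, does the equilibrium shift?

Gas moles: reactants 0, products 3 (Δn_gas = +3). Expansion shifts the system toward the side with more moles of gas — to the right.

right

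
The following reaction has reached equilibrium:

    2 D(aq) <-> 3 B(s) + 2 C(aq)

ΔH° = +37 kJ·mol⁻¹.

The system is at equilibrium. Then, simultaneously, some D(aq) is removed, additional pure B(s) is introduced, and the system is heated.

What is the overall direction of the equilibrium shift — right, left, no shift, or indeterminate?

Removing D (aq), a reactant, drives the reaction to the left.
B is a pure solid; its activity is 1 regardless of amount, so Q is unaffected — no shift from this change.
The forward reaction is endothermic. Raising T favours the endothermic direction — shift to the right.
The individual effects push in opposite directions; without quantitative information the net direction cannot be determined.

cannot be determined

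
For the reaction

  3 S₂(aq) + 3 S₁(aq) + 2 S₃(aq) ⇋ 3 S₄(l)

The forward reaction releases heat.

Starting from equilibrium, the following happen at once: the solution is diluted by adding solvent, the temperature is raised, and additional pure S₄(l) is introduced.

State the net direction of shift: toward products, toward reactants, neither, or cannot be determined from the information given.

Dilution lowers every aqueous concentration by the same factor. Δn_aq = 0 − 8 = -8, so the system shifts toward the side with more dissolved moles — to the left.
The forward reaction is exothermic. Raising T favours the endothermic direction — shift to the left.
S₄ is a pure liquid; its activity is 1 regardless of amount, so Q is unaffected — no shift from this change.
Only the nonzero effect(s) matter; the net shift is to the left.

left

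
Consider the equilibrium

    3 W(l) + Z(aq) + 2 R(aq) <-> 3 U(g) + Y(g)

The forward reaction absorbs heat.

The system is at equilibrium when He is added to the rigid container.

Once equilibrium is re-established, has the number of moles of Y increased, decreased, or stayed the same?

At constant volume, adding an inert gas leaves every reacting species' partial pressure unchanged, so Q is unchanged — no shift from this change.
No net shift occurs, so the amount of Y is unchanged.

unchanged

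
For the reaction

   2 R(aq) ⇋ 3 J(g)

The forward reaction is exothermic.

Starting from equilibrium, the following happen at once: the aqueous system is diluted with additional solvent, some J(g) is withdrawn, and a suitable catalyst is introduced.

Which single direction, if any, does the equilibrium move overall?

Dilution lowers every aqueous concentration by the same factor. Δn_aq = 0 − 2 = -2, so the system shifts toward the side with more dissolved moles — to the left.
Removing J (g), a product, drives the reaction to the right.
A catalyst speeds both forward and reverse rates equally; it changes neither Q nor K — no shift from this change.
The individual effects push in opposite directions; without quantitative information the net direction cannot be determined.

cannot be determined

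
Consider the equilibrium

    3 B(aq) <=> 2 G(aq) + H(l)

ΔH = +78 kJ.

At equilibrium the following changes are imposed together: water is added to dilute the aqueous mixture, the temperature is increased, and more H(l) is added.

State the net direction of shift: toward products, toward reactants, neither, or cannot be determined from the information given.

Dilution lowers every aqueous concentration by the same factor. Δn_aq = 2 − 3 = -1, so the system shifts toward the side with more dissolved moles — to the left.
The forward reaction is endothermic. Raising T favours the endothermic direction — shift to the right.
H is a pure liquid; its activity is 1 regardless of amount, so Q is unaffected — no shift from this change.
The individual effects push in opposite directions; without quantitative information the net direction cannot be determined.

cannot be determined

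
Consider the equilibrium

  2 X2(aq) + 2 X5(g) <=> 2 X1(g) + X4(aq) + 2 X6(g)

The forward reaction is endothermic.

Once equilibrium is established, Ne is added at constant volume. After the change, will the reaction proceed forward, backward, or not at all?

At constant volume, adding an inert gas leaves every reacting species' partial pressure unchanged, so Q is unchanged — no shift from this change.

no shift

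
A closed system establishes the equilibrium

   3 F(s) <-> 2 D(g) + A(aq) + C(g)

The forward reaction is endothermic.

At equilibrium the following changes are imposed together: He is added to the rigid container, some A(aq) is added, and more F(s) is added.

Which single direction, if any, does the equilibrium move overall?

At constant volume, adding an inert gas leaves every reacting species' partial pressure unchanged, so Q is unchanged — no shift from this change.
Adding A (aq), a product, drives the reaction to the left.
F is a pure solid; its activity is 1 regardless of amount, so Q is unaffected — no shift from this change.
Only the nonzero effect(s) matter; the net shift is to the left.

left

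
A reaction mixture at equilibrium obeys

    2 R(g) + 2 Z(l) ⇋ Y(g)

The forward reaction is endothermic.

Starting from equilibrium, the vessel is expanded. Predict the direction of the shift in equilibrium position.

Gas moles: reactants 2, products 1 (Δn_gas = -1). Expansion shifts the system toward the side with more moles of gas — to the left.

left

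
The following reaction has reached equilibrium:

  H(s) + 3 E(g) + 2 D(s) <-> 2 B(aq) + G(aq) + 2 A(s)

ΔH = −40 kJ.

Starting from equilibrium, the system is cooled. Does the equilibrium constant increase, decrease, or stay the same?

K depends on temperature via the van 't Hoff relation. The forward reaction is exothermic, so lowering T increases K.

increases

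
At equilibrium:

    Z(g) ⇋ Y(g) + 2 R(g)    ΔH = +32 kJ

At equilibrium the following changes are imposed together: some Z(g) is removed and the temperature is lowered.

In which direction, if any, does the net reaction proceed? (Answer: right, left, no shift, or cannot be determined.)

left

Removing Z (g), a reactant, drives the reaction to the left.
The forward reaction is endothermic. Lowering T favours the exothermic direction — shift to the left.
All effects act in the same direction — net shift to the left.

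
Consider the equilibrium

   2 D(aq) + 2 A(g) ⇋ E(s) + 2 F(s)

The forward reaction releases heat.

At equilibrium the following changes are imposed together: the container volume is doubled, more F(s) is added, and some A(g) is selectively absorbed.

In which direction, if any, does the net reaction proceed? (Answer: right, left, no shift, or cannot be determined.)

left

Gas moles: reactants 2, products 0 (Δn_gas = -2). Expansion shifts the system toward the side with more moles of gas — to the left.
F is a pure solid; its activity is 1 regardless of amount, so Q is unaffected — no shift from this change.
Removing A (g), a reactant, drives the reaction to the left.
Only the nonzero effect(s) matter; the net shift is to the left.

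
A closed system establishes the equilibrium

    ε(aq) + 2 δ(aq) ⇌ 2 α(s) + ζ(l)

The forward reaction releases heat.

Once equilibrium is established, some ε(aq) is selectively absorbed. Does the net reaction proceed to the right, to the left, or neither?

left

Removing ε (aq), a reactant, drives the reaction to the left.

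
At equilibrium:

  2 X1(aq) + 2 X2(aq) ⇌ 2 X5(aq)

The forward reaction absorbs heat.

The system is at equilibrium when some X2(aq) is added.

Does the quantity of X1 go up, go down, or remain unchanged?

decreases

Adding X2 (aq), a reactant, drives the reaction to the right.
The net shift is to the right. X1 is a reactant, so its amount decreases.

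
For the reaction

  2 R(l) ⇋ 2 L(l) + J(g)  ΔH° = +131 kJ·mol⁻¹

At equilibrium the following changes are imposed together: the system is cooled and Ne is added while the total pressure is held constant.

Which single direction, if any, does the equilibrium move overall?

cannot be determined

The forward reaction is endothermic. Lowering T favours the exothermic direction — shift to the left.
Adding inert gas at constant total pressure expands the volume and lowers every reacting partial pressure. With Δn_gas = 1 − 0 = +1, Q moves away from K toward the side with fewer gas moles, so the system shifts toward the side with more gas moles — to the right.
The individual effects push in opposite directions; without quantitative information the net direction cannot be determined.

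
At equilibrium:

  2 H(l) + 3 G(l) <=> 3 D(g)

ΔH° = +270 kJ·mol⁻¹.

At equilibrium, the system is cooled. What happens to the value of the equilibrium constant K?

K depends on temperature via the van 't Hoff relation. The forward reaction is endothermic, so lowering T decreases K.

decreases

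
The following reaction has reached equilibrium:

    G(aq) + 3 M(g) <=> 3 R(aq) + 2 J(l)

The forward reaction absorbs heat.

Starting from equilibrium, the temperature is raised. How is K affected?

K depends on temperature via the van 't Hoff relation. The forward reaction is endothermic, so raising T increases K.

increases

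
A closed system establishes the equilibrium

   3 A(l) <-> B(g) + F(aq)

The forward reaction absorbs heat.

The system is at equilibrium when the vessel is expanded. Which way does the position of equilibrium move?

Gas moles: reactants 0, products 1 (Δn_gas = +1). Expansion shifts the system toward the side with more moles of gas — to the right.

right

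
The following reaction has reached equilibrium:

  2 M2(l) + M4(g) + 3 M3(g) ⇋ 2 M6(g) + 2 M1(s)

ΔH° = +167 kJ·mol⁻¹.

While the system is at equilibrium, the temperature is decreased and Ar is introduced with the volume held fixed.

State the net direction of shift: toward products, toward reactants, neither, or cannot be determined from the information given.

left

The forward reaction is endothermic. Lowering T favours the exothermic direction — shift to the left.
At constant volume, adding an inert gas leaves every reacting species' partial pressure unchanged, so Q is unchanged — no shift from this change.
Only the nonzero effect(s) matter; the net shift is to the left.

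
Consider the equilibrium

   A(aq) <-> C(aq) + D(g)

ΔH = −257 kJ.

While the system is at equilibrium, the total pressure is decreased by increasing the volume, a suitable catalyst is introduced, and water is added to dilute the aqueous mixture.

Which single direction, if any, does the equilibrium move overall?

right

Gas moles: reactants 0, products 1 (Δn_gas = +1). Expansion shifts the system toward the side with more moles of gas — to the right.
A catalyst speeds both forward and reverse rates equally; it changes neither Q nor K — no shift from this change.
Dilution scales every aqueous concentration by the same factor. Δn_aq = 1 − 1 = 0, so Q is unchanged — no shift.
Only the nonzero effect(s) matter; the net shift is to the right.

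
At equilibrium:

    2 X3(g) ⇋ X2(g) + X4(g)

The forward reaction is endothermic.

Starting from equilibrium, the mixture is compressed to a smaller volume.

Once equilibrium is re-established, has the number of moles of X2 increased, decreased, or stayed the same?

Gas moles: reactants 2, products 2. Δn_gas = 0, so a volume change leaves Q equal to K — no shift from this change.
No net shift occurs, so the amount of X2 is unchanged.

unchanged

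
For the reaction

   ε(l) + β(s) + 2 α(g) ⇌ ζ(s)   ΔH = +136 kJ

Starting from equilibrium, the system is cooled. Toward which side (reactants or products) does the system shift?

The forward reaction is endothermic. Lowering T favours the exothermic direction — shift to the left.

left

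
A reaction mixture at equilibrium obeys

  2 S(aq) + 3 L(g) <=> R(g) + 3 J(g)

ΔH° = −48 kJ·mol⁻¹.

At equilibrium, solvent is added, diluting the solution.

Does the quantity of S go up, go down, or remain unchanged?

Dilution lowers every aqueous concentration by the same factor. Δn_aq = 0 − 2 = -2, so the system shifts toward the side with more dissolved moles — to the left.
The net shift is to the left. S is a reactant, so its amount increases.

increases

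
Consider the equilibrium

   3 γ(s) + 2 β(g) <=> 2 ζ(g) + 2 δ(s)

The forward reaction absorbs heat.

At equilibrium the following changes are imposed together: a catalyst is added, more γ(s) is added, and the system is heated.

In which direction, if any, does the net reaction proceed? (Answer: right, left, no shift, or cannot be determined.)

A catalyst speeds both forward and reverse rates equally; it changes neither Q nor K — no shift from this change.
γ is a pure solid; its activity is 1 regardless of amount, so Q is unaffected — no shift from this change.
The forward reaction is endothermic. Raising T favours the endothermic direction — shift to the right.
Only the nonzero effect(s) matter; the net shift is to the right.

right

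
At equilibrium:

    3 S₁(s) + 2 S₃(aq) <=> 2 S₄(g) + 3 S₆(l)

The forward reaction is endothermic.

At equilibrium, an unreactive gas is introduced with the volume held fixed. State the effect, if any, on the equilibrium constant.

unchanged

The equilibrium constant depends only on temperature. This perturbation changes neither the position of equilibrium nor K.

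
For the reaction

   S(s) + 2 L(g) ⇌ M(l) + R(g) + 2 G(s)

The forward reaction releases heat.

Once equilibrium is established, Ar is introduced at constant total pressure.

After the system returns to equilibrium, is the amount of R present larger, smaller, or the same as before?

Adding inert gas at constant total pressure expands the volume and lowers every reacting partial pressure. With Δn_gas = 1 − 2 = -1, Q moves away from K toward the side with fewer gas moles, so the system shifts toward the side with more gas moles — to the left.
The net shift is to the left. R is a product, so its amount decreases.

decreases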